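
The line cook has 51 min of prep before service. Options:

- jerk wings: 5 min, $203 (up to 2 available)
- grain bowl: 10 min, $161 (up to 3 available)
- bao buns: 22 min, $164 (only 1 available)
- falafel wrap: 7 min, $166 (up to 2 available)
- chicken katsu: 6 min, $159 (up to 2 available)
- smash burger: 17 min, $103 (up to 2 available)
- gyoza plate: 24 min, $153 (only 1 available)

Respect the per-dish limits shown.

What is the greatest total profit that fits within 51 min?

1219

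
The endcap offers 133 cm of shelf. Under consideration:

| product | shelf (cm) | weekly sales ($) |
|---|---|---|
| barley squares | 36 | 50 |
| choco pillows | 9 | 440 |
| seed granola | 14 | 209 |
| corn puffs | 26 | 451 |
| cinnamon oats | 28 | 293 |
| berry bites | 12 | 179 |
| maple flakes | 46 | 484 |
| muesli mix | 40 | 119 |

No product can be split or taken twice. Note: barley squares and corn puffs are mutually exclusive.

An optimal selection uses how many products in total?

5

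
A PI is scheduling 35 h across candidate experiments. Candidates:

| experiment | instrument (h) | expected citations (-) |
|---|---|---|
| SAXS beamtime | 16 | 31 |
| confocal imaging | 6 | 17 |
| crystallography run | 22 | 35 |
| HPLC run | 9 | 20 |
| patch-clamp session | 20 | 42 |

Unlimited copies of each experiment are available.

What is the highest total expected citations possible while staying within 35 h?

88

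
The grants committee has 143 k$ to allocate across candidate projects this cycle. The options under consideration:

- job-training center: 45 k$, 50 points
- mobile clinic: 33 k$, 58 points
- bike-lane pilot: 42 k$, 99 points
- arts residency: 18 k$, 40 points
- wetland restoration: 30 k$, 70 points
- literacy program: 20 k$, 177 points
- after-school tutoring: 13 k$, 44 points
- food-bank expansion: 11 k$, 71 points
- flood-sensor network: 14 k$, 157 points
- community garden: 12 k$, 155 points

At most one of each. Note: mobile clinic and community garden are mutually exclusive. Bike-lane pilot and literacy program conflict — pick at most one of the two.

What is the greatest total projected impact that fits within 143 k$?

714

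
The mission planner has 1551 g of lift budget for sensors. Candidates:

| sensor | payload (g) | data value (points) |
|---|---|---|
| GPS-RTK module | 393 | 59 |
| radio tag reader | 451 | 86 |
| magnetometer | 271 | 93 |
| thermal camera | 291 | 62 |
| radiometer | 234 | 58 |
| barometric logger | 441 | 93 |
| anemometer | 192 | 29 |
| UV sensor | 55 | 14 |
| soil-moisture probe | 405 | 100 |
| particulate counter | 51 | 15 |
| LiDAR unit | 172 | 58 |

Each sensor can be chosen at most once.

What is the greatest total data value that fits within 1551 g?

402

A density-first pass picks magnetometer + thermal camera + radiometer + UV sensor + soil-moisture probe + particulate counter + LiDAR unit — 400 at 1479 g.
The 397 g tied up in thermal camera and UV sensor and particulate counter is better spent on barometric logger — total rises to 402 (1523 g).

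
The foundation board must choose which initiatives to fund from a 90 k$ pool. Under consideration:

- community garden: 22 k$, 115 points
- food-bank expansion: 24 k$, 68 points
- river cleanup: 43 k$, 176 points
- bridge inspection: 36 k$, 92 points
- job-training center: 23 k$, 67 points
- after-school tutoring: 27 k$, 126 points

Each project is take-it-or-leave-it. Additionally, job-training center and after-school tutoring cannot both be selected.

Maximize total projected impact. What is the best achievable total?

Best packing: community garden + food-bank expansion + river cleanup — 89 k$, 359 total.

359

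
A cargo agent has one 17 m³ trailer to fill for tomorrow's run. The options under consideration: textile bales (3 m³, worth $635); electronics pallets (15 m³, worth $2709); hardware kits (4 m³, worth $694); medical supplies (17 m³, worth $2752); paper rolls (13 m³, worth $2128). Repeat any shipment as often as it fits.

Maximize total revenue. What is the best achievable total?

Ranking by ratio (revenue/m³): textile bales 211.67, electronics pallets 180.60, hardware kits 173.50.
The ratio heuristic lands on 5×textile bales (3175) but leaves 2 m³ idle.
Dropping 2×textile bales frees 6 m³; slotting in 2×hardware kits (8 m³) lifts the total to 3293 at 17 m³.
Nothing else within 17 m³ beats 3293.

3293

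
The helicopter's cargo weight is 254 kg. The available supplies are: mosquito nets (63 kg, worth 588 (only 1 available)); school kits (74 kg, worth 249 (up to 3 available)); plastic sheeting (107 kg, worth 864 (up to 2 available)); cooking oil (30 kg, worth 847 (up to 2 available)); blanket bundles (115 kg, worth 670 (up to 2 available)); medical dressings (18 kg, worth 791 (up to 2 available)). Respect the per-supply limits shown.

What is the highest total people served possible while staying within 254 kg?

A density-first pass picks mosquito nets + school kits + 2×cooking oil + 2×medical dressings — 4113 at 233 kg.
Dropping mosquito nets and school kits frees 137 kg; slotting in plastic sheeting (107 kg) lifts the total to 4140 at 203 kg.
No other feasible combination exceeds 4140.

4140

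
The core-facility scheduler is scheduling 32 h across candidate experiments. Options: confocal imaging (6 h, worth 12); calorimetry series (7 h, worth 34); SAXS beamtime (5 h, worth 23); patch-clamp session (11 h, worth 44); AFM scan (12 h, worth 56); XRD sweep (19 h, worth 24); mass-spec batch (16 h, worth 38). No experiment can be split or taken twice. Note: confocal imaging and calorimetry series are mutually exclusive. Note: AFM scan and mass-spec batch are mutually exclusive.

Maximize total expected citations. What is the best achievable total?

Taking calorimetry series + patch-clamp session + AFM scan: 30 h used, 134 in expected citations.
Runner-up SAXS beamtime + patch-clamp session + AFM scan tops out at 123.

134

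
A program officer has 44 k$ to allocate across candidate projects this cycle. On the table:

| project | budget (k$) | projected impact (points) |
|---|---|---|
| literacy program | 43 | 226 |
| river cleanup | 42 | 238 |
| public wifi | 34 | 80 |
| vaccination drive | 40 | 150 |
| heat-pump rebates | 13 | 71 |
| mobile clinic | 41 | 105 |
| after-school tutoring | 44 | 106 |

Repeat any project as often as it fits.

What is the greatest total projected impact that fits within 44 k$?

The ratio ordering already packs tightly: river cleanup, 42 k$, 238.

238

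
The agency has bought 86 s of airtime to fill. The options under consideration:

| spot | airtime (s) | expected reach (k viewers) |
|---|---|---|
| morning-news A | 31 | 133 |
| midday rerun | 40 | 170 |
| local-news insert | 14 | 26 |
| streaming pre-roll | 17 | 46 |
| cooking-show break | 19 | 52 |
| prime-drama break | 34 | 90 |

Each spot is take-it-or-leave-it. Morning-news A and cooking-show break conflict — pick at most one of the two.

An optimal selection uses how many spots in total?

The maximum expected reach within 86 s is 329.
morning-news A + midday rerun + local-news insert hits 329 at 85 s.
Any selection reaching 329 contains exactly 3 spots.

3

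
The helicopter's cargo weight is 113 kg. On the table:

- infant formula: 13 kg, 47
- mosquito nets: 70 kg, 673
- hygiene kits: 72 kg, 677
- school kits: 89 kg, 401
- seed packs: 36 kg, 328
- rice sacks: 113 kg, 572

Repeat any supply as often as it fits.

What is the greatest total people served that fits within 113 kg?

Greedy by ratio would take mosquito nets + seed packs: 106 kg used, total 1001.
The 70 kg tied up in mosquito nets is better spent on hygiene kits — total rises to 1005 (108 kg).
No other feasible combination exceeds 1005.

1005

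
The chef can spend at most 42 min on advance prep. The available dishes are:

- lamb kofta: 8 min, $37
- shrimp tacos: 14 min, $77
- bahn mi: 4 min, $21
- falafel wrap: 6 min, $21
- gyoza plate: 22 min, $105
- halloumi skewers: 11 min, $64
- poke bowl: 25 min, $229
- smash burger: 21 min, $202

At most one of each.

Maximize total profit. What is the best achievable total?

A density-first pass picks bahn mi + falafel wrap + halloumi skewers + smash burger — 308 at 42 min.
Dropping falafel wrap and smash burger frees 27 min; slotting in poke bowl (25 min) lifts the total to 314 at 40 min.

314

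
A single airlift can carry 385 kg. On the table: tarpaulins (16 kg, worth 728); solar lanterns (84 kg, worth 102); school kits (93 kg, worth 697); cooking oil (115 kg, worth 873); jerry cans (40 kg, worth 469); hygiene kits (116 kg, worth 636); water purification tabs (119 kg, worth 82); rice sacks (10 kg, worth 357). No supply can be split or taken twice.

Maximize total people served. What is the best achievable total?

By people served per kg: tarpaulins 45.50, rice sacks 35.70, jerry cans 11.72 lead.
Taking the top-ratio supplies first gives tarpaulins + solar lanterns + school kits + cooking oil + jerry cans + rice sacks for 3226 (358 kg).
Dropping solar lanterns and rice sacks frees 94 kg; slotting in hygiene kits (116 kg) lifts the total to 3403 at 380 kg.
Runner-up tarpaulins + school kits + cooking oil + hygiene kits + rice sacks tops out at 3291.

3403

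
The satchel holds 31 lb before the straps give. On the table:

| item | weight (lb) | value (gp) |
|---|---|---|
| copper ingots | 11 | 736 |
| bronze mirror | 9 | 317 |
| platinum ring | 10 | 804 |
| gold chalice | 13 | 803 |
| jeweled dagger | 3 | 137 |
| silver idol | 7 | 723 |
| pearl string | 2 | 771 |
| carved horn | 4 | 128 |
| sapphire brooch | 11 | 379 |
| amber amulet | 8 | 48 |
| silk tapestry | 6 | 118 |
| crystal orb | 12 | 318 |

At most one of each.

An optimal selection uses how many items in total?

Best achievable value is 3034.
One optimal bundle: copper ingots + platinum ring + silver idol + pearl string (30 lb).
Any selection reaching 3034 contains exactly 4 items.

4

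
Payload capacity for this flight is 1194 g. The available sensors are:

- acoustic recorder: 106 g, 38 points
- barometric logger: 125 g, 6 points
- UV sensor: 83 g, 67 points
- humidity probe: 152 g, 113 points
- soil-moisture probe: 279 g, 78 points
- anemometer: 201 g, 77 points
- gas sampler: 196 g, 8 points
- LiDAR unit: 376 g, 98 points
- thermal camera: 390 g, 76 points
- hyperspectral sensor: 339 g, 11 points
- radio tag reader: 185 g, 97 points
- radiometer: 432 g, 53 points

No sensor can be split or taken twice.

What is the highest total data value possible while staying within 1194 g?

491

Greedy by ratio would take acoustic recorder + barometric logger + UV sensor + humidity probe + soil-moisture probe + anemometer + radio tag reader: 1131 g used, total 476.
Dropping barometric logger and anemometer frees 326 g; slotting in LiDAR unit (376 g) lifts the total to 491 at 1181 g.
Runner-up acoustic recorder + UV sensor + humidity probe + anemometer + LiDAR unit + radio tag reader tops out at 490.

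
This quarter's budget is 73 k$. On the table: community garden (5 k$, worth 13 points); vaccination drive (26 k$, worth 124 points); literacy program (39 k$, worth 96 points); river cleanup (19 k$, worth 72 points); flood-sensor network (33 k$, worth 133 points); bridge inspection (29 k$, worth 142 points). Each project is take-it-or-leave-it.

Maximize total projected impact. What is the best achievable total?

288

By projected impact per k$: bridge inspection 4.90, vaccination drive 4.77, flood-sensor network 4.03, river cleanup 3.79 lead.
A density-first pass picks community garden + vaccination drive + bridge inspection — 279 at 60 k$.
Replace vaccination drive with flood-sensor network: the trade gains 9 net, giving 288 at 67 k$.
Runner-up community garden + vaccination drive + bridge inspection tops out at 279.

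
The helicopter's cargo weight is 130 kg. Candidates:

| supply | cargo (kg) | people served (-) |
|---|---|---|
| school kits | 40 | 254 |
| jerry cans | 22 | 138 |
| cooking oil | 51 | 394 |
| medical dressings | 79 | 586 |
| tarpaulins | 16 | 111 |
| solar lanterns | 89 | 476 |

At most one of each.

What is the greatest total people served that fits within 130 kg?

980

The ratio ordering already packs tightly: cooking oil + medical dressings, 130 kg, 980.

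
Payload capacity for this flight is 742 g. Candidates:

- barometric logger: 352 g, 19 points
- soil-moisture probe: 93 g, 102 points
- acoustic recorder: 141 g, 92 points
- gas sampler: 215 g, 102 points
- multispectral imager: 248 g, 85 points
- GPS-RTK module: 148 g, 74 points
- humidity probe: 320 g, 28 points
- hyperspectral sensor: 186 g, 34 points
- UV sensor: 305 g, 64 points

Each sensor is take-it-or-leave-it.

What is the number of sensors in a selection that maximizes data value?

4

The maximum data value within 742 g is 381.
One optimal bundle: soil-moisture probe + acoustic recorder + gas sampler + multispectral imager (697 g).
All optima have 4 sensors.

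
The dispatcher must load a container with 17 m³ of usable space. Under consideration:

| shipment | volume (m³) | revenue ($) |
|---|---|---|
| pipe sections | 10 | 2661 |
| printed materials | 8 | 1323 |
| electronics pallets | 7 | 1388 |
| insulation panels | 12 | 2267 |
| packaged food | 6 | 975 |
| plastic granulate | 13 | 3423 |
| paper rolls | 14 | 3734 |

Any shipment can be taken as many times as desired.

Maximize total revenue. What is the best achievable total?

Density check — paper rolls 266.71, pipe sections 266.10, plastic granulate 263.31, electronics pallets 198.29 are the best per m³.
Taking the top-ratio shipments first gives paper rolls for 3734 (14 m³).
The 14 m³ tied up in paper rolls is better spent on pipe sections + electronics pallets — total rises to 4049 (17 m³).
Every other selection either busts 17 m³ or fails to beat 4049.

4049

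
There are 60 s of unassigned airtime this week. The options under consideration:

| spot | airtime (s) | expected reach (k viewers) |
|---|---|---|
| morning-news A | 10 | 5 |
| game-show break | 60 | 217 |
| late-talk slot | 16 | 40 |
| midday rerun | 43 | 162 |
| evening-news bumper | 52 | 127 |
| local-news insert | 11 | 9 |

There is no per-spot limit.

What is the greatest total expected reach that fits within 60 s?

217

By expected reach per s: midday rerun 3.77, game-show break 3.62, late-talk slot 2.50 lead.
Filling by ratio: late-talk slot + midday rerun for 202, with 1 s left unused.
The 59 s tied up in late-talk slot and midday rerun is better spent on game-show break — total rises to 217 (60 s).
Every other selection either busts 60 s or fails to beat 217.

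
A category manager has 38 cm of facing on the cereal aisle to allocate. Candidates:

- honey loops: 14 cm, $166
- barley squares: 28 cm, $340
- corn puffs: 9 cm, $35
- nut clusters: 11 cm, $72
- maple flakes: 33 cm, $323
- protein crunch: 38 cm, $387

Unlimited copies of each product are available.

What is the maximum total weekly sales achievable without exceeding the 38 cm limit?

387

Density check — barley squares 12.14, honey loops 11.86, protein crunch 10.18 are the best per cm.
Greedy by ratio would take barley squares + corn puffs: 37 cm used, total 375.
Dropping barley squares and corn puffs frees 37 cm; slotting in protein crunch (38 cm) lifts the total to 387 at 38 cm.
No other feasible combination exceeds 387.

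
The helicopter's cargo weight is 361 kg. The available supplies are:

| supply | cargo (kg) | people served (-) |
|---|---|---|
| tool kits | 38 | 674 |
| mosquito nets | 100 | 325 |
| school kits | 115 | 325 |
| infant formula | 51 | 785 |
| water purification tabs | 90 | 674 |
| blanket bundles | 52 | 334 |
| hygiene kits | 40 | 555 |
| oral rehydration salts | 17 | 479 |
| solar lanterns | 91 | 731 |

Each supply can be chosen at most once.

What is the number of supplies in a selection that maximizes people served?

Optimal total is 3898.
One optimal bundle: tool kits + infant formula + water purification tabs + hygiene kits + oral rehydration salts + solar lanterns (327 kg).
All optima have 6 supplies.

6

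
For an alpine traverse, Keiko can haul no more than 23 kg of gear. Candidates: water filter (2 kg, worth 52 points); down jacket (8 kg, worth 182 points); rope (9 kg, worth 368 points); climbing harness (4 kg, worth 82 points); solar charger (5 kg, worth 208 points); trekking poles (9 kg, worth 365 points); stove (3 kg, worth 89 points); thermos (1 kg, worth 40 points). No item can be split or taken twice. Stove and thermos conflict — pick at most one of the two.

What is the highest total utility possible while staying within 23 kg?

941

Taking rope + solar charger + trekking poles: 23 kg used, 941 in utility.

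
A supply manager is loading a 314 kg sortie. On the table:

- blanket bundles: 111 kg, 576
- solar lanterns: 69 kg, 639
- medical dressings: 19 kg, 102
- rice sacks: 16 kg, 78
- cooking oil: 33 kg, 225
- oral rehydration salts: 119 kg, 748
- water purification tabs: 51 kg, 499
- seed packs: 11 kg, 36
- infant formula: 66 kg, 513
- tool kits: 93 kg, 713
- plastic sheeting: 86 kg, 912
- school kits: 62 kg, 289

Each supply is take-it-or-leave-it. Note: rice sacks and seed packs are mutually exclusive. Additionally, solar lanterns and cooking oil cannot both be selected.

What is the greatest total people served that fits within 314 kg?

2799

Density check — plastic sheeting 10.60, water purification tabs 9.78, solar lanterns 9.26 are the best per kg.
Taking solar lanterns + water purification tabs + seed packs + tool kits + plastic sheeting: 310 kg used, 2799 in people served.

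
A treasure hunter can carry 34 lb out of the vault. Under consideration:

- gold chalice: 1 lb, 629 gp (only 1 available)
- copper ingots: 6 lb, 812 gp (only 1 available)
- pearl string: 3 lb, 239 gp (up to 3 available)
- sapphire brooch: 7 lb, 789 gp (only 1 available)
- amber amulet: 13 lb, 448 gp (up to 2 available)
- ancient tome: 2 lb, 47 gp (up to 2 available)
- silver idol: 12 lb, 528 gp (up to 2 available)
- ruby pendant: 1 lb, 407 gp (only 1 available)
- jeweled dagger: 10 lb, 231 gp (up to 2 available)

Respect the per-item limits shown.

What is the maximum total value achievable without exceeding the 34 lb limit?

3643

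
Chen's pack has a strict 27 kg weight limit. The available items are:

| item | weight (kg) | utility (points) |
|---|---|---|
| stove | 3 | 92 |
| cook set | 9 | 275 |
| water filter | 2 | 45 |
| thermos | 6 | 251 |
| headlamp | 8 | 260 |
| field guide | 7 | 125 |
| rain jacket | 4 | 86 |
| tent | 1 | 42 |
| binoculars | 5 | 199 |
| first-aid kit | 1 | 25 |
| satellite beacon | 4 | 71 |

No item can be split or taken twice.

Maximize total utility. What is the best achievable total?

930

Density check — tent 42.00, thermos 41.83, binoculars 39.80, headlamp 32.50 are the best per kg.
Filling by ratio: stove + water filter + thermos + headlamp + tent + binoculars + first-aid kit for 914, with 1 kg left unused.
Dropping water filter and first-aid kit frees 3 kg; slotting in rain jacket (4 kg) lifts the total to 930 at 27 kg.
Next best is stove + cook set + water filter + thermos + tent + binoculars + first-aid kit at 929 (27 kg) — short by 1.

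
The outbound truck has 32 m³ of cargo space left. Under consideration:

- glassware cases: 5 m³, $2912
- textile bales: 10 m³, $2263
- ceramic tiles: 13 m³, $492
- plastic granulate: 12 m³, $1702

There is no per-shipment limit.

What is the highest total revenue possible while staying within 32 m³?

17472

Ranking by ratio (revenue/m³): glassware cases 582.40, textile bales 226.30, plastic granulate 141.83, ceramic tiles 37.85.
Best packing: 6×glassware cases — 30 m³, 17472 total.
That's the maximum — no swap from here does better than 17472.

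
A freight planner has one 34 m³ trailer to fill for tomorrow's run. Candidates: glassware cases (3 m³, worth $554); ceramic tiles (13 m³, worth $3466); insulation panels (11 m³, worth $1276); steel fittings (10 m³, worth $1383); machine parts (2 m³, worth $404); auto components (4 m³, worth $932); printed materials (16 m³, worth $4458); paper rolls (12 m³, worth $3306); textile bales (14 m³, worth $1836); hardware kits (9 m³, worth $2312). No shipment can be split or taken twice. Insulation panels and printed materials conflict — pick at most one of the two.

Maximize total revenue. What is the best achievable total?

9100

Best packing: machine parts + auto components + printed materials + paper rolls — 34 m³, 9100 total.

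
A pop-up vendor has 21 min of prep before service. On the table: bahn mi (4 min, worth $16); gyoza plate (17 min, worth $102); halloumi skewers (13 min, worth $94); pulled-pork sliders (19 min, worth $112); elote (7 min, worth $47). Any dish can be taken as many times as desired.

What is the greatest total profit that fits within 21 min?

141

By profit per min: halloumi skewers 7.23, elote 6.71, gyoza plate 6.00 lead.
Best packing: halloumi skewers + elote — 20 min, 141 total.
No other feasible combination exceeds 141.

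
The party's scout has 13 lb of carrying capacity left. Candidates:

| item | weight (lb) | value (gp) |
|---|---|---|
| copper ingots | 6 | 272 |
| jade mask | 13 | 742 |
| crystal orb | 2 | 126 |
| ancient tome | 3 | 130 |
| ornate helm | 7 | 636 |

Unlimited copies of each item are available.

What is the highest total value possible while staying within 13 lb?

Density check — ornate helm 90.86, crystal orb 63.00, jade mask 57.08 are the best per lb.
The ratio ordering already packs tightly: 3×crystal orb + ornate helm, 13 lb, 1014.

1014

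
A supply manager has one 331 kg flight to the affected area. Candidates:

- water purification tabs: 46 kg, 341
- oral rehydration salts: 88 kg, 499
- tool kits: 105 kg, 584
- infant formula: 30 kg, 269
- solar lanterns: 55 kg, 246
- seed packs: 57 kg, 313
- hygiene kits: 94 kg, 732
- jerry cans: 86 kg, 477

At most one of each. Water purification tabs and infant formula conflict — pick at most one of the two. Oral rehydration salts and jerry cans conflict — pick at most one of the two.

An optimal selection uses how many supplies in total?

4

Best achievable people served is 2134.
For example water purification tabs + tool kits + hygiene kits + jerry cans achieves it, using 331 kg.
Any selection reaching 2134 contains exactly 4 supplies.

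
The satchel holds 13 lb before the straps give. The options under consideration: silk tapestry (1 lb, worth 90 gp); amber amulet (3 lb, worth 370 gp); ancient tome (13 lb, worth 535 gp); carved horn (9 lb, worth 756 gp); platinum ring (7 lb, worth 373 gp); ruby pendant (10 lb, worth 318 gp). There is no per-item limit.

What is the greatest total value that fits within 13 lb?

1570

By value per lb: amber amulet 123.33, silk tapestry 90.00, carved horn 84.00, platinum ring 53.29 lead.
Silk tapestry + 4×amber amulet uses 13 of the 13 lb and totals 1570.
No other feasible combination exceeds 1570.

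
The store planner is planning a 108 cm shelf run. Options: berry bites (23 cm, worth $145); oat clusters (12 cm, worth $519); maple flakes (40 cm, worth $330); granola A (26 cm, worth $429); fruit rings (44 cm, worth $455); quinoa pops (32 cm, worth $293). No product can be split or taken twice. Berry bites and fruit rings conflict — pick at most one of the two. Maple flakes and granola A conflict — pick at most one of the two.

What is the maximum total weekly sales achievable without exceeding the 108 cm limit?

By weekly sales per cm: oat clusters 43.25, granola A 16.50, fruit rings 10.34, quinoa pops 9.16 lead.
Taking oat clusters + granola A + fruit rings: 82 cm used, 1403 in weekly sales.
The closest alternative, berry bites + oat clusters + granola A + quinoa pops, reaches only 1386.

1403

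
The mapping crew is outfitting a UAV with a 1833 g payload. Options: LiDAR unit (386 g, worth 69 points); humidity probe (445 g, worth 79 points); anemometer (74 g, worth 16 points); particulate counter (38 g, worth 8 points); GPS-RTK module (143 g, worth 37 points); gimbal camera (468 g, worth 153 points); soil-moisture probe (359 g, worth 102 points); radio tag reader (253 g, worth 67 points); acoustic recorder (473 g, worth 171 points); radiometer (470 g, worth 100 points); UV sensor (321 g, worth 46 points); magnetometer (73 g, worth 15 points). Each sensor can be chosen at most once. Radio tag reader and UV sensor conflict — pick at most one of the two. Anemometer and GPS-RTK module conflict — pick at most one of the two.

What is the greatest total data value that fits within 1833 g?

Taking particulate counter + GPS-RTK module + gimbal camera + soil-moisture probe + radio tag reader + acoustic recorder + magnetometer: 1807 g used, 553 in data value.

553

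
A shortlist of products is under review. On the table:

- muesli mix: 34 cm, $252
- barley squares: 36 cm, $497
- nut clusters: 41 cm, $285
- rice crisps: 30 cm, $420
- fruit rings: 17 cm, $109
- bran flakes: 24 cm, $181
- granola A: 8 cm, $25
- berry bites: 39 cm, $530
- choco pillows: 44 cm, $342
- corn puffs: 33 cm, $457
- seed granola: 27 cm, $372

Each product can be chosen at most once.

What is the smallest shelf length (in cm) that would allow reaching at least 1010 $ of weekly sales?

75

Minimise cm subject to total weekly sales ≥ 1010.
barley squares + berry bites: 1027 weekly sales at 75 cm.
Any bundle with less than 75 cm falls short of 1010.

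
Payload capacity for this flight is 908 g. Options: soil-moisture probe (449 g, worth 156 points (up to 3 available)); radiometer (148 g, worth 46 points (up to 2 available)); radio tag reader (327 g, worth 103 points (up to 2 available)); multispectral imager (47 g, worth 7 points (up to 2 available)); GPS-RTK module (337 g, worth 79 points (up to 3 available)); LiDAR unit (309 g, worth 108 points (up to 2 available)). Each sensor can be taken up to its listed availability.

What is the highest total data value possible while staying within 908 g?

312

Density check — LiDAR unit 0.35, soil-moisture probe 0.35, radio tag reader 0.31, radiometer 0.31 are the best per g.
Greedy by ratio would take radiometer + 2×multispectral imager + 2×LiDAR unit: 860 g used, total 276.
The 860 g tied up in radiometer and 2×multispectral imager and 2×LiDAR unit is better spent on 2×soil-moisture probe — total rises to 312 (898 g).
No other feasible combination exceeds 312.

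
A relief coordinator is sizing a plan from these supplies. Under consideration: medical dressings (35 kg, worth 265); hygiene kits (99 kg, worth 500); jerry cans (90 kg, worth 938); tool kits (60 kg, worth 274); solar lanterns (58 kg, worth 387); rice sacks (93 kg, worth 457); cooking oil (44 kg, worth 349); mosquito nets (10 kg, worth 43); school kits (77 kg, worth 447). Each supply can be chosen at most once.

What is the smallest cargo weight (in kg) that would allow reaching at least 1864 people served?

Minimise kg subject to total people served ≥ 1864.
medical dressings + jerry cans + solar lanterns + cooking oil reaches 1939 using 227 kg.
Below 227 kg the best achievable stays under 1864.

227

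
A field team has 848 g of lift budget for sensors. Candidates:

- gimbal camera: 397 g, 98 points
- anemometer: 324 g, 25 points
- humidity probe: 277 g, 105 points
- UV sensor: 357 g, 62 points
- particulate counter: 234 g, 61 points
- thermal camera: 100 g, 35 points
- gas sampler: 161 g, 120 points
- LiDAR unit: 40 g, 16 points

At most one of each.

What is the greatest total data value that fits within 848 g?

Taking humidity probe + particulate counter + thermal camera + gas sampler + LiDAR unit: 812 g used, 337 in data value.
Runner-up gimbal camera + humidity probe + gas sampler tops out at 323.

337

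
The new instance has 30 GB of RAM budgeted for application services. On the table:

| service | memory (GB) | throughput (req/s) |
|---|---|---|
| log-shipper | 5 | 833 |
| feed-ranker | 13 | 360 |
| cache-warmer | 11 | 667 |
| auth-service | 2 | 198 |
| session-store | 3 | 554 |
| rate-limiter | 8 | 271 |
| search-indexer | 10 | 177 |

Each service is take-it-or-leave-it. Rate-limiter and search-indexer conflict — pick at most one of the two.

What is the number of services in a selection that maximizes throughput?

5

The maximum throughput within 30 GB is 2523.
log-shipper + cache-warmer + auth-service + session-store + rate-limiter hits 2523 at 29 GB.
All optima have 5 services.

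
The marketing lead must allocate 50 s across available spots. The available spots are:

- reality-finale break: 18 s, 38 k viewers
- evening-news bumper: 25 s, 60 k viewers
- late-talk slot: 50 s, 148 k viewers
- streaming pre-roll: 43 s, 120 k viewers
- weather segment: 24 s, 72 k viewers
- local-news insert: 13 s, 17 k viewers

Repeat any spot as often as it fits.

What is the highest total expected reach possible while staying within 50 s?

Density check — weather segment 3.00, late-talk slot 2.96, streaming pre-roll 2.79 are the best per s.
The ratio heuristic lands on 2×weather segment (144) but leaves 2 s idle.
The 48 s tied up in 2×weather segment is better spent on late-talk slot — total rises to 148 (50 s).

148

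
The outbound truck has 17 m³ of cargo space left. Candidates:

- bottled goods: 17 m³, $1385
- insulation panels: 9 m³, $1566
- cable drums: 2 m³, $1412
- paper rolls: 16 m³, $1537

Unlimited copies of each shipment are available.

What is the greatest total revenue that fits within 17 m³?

11296

Best packing: 8×cable drums — 16 m³, 11296 total.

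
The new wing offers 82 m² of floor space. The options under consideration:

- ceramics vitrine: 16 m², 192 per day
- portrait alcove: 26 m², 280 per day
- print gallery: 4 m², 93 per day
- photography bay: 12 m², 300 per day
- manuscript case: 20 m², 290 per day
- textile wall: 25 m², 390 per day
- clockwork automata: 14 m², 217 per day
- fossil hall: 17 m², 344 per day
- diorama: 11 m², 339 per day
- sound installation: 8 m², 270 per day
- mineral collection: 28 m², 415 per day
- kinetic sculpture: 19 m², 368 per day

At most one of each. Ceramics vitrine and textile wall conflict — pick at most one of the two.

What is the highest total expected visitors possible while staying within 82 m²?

1838

Ranking by ratio (expected visitors/m²): sound installation 33.75, diorama 30.82, photography bay 25.00.
A density-first pass picks print gallery + photography bay + fossil hall + diorama + sound installation + kinetic sculpture — 1714 at 71 m².
Dropping print gallery frees 4 m²; slotting in clockwork automata (14 m²) lifts the total to 1838 at 81 m².
Next best is print gallery + photography bay + diorama + sound installation + mineral collection + kinetic sculpture at 1785 (82 m²) — short by 53.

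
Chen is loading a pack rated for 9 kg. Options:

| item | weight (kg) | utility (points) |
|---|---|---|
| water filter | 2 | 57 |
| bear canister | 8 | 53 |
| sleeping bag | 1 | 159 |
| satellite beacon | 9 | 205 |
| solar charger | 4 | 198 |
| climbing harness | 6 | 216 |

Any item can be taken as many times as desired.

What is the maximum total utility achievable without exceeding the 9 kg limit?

1431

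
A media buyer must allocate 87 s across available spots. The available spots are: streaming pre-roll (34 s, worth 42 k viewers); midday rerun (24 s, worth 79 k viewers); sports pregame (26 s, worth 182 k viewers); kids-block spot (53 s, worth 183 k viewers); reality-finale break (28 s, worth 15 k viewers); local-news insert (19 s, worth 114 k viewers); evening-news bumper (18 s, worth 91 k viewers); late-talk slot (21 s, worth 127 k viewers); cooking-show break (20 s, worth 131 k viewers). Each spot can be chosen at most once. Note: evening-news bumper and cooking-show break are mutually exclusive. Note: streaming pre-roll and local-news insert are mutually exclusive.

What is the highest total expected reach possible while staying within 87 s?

554

Taking sports pregame + local-news insert + late-talk slot + cooking-show break: 86 s used, 554 in expected reach.
The spare 1 s is too small for any remaining spot, and no feasible exchange beats 554.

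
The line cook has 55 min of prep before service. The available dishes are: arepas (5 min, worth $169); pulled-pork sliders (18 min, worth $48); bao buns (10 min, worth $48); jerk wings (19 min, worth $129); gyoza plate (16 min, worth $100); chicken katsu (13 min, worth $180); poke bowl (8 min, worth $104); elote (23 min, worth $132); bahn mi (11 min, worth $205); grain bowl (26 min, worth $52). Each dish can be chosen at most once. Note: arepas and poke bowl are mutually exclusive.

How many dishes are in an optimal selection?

The maximum profit within 55 min is 702.
One optimal bundle: arepas + bao buns + gyoza plate + chicken katsu + bahn mi (55 min).
Any selection reaching 702 contains exactly 5 dishes.

5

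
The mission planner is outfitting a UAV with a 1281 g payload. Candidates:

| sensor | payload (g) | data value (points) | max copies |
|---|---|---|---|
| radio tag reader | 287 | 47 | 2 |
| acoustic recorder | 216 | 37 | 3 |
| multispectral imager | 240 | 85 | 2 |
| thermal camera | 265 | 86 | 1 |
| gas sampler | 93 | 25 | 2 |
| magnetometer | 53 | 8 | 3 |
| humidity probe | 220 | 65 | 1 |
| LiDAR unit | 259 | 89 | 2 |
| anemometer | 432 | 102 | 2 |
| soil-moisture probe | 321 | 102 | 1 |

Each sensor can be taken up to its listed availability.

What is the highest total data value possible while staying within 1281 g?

Best packing: 2×multispectral imager + thermal camera + 2×LiDAR unit — 1263 g, 434 total.
Every other selection either busts 1281 g or exceeds an availability limit or fails to beat 434.

434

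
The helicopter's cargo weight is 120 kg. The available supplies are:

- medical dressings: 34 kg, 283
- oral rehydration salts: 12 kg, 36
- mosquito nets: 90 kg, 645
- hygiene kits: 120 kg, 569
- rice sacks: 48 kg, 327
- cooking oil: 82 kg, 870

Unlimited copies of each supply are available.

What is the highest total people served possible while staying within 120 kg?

Ranking by ratio (people served/kg): cooking oil 10.61, medical dressings 8.32, mosquito nets 7.17, rice sacks 6.81.
Medical dressings + cooking oil uses 116 of the 120 kg and totals 1153.
Every other selection either busts 120 kg or fails to beat 1153.

1153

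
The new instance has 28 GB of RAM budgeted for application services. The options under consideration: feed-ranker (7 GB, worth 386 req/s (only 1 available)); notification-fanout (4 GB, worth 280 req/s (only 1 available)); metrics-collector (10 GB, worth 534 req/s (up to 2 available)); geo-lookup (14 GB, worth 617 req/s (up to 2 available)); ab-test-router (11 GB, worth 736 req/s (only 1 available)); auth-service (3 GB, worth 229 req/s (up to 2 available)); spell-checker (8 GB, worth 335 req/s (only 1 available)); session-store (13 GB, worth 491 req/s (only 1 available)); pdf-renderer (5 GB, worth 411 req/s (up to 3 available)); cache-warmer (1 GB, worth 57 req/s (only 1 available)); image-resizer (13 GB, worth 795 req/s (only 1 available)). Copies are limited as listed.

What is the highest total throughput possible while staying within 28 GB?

Greedy by ratio would take notification-fanout + 2×auth-service + 3×pdf-renderer + cache-warmer: 26 GB used, total 2028.
Replace notification-fanout and cache-warmer with feed-ranker: the trade gains 49 net, giving 2077 at 28 GB.
Every other selection either busts 28 GB or exceeds an availability limit or fails to beat 2077.

2077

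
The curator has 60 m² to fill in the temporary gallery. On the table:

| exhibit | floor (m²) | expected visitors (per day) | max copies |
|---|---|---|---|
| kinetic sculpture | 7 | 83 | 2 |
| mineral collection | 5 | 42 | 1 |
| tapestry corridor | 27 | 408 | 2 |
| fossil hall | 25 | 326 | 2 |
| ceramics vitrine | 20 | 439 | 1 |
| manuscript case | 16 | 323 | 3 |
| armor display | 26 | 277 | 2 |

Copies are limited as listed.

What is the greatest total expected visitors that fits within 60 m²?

1168

Ranking by ratio (expected visitors/m²): ceramics vitrine 21.95, manuscript case 20.19, tapestry corridor 15.11.
The ratio ordering already packs tightly: kinetic sculpture + ceramics vitrine + 2×manuscript case, 59 m², 1168.
The spare 1 m² is too small for any remaining exhibit, and no exchange beats 1168.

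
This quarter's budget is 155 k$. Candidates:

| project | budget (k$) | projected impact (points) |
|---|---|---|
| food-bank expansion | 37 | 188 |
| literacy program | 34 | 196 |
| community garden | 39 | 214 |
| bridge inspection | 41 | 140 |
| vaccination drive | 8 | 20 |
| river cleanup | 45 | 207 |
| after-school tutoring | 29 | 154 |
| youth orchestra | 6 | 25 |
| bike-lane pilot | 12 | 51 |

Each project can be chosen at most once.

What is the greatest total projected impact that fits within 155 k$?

Filling by ratio: food-bank expansion + literacy program + community garden + after-school tutoring + bike-lane pilot for 803, with 4 k$ left unused.
The 41 k$ tied up in after-school tutoring and bike-lane pilot is better spent on river cleanup — total rises to 805 (155 k$).
That's the maximum — no swap from here does better than 805.

805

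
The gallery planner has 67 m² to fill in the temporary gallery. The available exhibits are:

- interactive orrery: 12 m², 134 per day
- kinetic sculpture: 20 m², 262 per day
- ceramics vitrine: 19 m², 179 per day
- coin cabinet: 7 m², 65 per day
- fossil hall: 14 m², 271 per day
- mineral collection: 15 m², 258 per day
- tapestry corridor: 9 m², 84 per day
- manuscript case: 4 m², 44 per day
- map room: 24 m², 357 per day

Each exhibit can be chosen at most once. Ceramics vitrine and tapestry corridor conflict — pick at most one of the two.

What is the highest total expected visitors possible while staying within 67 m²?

1020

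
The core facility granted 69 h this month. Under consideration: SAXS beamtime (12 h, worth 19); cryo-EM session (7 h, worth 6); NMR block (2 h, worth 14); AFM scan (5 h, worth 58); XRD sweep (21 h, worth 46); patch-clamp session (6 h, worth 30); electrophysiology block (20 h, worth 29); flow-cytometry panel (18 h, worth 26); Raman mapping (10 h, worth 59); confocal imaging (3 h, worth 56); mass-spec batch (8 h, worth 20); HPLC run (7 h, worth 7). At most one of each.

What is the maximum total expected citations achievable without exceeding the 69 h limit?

302

SAXS beamtime + NMR block + AFM scan + XRD sweep + patch-clamp session + Raman mapping + confocal imaging + mass-spec batch uses 67 of the 69 h and totals 302.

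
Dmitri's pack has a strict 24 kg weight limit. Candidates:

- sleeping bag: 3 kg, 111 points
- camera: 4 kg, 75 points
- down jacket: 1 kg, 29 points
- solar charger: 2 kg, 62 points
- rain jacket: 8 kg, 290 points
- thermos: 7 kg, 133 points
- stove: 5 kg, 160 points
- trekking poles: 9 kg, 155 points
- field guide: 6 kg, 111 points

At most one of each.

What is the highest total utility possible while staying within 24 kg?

Density check — sleeping bag 37.00, rain jacket 36.25, stove 32.00 are the best per kg.
Taking the top-ratio items first gives sleeping bag + camera + down jacket + solar charger + rain jacket + stove for 727 (23 kg).
Replace camera and down jacket with field guide: the trade gains 7 net, giving 734 at 24 kg.

734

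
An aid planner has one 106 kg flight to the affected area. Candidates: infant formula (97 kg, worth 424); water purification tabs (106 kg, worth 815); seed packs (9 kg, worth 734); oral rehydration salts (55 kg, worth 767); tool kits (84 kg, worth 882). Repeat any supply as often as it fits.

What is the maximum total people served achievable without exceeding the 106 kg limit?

8074

11×seed packs uses 99 of the 106 kg and totals 8074.
No other feasible combination exceeds 8074.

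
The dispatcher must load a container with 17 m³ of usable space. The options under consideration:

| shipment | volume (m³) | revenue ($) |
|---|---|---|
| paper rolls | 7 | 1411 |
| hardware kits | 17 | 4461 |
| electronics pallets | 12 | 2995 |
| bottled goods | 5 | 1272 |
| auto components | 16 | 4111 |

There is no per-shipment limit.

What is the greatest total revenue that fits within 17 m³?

4461

Best packing: hardware kits — 17 m³, 4461 total.
Every other selection either busts 17 m³ or fails to beat 4461.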